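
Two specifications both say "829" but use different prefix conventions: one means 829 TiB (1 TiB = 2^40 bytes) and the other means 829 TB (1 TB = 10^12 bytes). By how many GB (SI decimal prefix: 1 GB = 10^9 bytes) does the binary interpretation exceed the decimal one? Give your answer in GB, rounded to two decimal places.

82,495.14 GB

829 TiB = 829 × 1,099,511,627,776 = 911,495,139,426,304 bytes
829 TB = 829 × 1,000,000,000,000 = 829,000,000,000,000 bytes
difference = 82,495,139,426,304 bytes
82,495,139,426,304 / 1,000,000,000 = 82,495.14 GB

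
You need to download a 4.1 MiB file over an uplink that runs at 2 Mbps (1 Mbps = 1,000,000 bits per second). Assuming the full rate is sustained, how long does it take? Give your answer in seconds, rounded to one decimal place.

4.1 MiB = 4,299,161.6 bytes = 34,393,292.8 bits
2 Mbps = 2,000,000 bits/s
time = 34,393,292.8 / 2,000,000 = 17.2 s

17.2 seconds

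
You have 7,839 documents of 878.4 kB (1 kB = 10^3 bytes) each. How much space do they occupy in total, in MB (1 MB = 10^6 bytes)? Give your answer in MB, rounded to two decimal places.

6,885.78 MB

Total = 7,839 × 878.4 kB = 6885777.6 kB
= 6885777.6 × 1,000 bytes = 6,885,777,600 bytes
1 MB = 1,000,000 bytes
6,885,777,600 / 1,000,000 = 6,885.78 MB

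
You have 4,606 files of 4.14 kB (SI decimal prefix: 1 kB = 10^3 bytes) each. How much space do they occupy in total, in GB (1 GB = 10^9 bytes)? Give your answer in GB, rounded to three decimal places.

0.019 GB

Total = 4,606 × 4.14 kB = 19068.84 kB
= 19068.84 × 1,000 bytes = 19,068,840 bytes
1 GB = 1,000,000,000 bytes
19,068,840 / 1,000,000,000 = 0.019 GB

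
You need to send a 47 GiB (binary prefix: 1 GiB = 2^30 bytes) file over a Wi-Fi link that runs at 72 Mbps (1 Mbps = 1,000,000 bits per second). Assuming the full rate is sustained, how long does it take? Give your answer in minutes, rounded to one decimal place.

47 GiB = 50,465,865,728 bytes = 403,726,925,824 bits
72 Mbps = 72,000,000 bits/s
time = 403,726,925,824 / 72,000,000 = 5,607.32 s
5,607.32 s / 60 = 93.5 minutes

93.5 minutes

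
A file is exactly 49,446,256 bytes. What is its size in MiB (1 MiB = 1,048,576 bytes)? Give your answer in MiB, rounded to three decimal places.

47.156 MiB

49,446,256 bytes given.
1 MiB = 1,048,576 bytes
49,446,256 / 1,048,576 = 47.156 MiB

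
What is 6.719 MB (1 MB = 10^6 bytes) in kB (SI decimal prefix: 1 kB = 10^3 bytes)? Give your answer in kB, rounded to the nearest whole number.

6,719 kB

6.719 MB × 1,000,000 bytes/MB = 6,719,000 bytes
1 kB = 10^3 bytes = 1,000 bytes
6,719,000 / 1,000 = 6,719 kB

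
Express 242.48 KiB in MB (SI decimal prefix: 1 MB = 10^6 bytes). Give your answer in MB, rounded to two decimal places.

242.48 KiB = 242.48 × 2^10 bytes = 248,299.52 bytes
1 MB = 1,000,000 bytes
248,299.52 / 1,000,000 = 0.25 MB

0.25 MB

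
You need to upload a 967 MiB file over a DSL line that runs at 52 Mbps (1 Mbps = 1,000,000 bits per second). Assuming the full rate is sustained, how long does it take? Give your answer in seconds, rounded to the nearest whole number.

156 seconds

967 MiB = 1,013,972,992 bytes = 8,111,783,936 bits
52 Mbps = 52,000,000 bits/s
time = 8,111,783,936 / 52,000,000 = 156 s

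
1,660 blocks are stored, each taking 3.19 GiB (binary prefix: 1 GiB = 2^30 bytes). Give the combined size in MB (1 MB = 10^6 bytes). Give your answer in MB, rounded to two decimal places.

Total = 1,660 × 3.19 GiB = 5295.4 GiB
= 5295.4 × 1,073,741,824 bytes = 5,685,892,454,809.6 bytes
1 MB = 1,000,000 bytes
5,685,892,454,809.6 / 1,000,000 = 5,685,892.45 MB

5,685,892.45 MB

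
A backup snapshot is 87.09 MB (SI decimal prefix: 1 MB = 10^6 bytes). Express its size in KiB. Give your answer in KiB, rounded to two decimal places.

85,048.83 KiB

87.09 MB = 87.09 × 10^6 bytes = 87,090,000 bytes
1 KiB = 1,024 bytes
87,090,000 / 1,024 = 85,048.83 KiB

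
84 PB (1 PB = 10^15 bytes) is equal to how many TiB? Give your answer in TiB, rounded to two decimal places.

76,397.55 TiB

84 PB = 84 × 10^15 bytes = 84,000,000,000,000,000 bytes
1 TiB = 1,099,511,627,776 bytes
84,000,000,000,000,000 / 1,099,511,627,776 = 76,397.55 TiB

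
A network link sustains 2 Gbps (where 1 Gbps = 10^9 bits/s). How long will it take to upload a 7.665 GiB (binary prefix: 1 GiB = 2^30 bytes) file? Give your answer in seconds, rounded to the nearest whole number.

7.665 GiB = 8,230,231,080.96 bytes = 65,841,848,647.68 bits
2 Gbps = 2,000,000,000 bits/s
time = 65,841,848,647.68 / 2,000,000,000 = 33 s

33 seconds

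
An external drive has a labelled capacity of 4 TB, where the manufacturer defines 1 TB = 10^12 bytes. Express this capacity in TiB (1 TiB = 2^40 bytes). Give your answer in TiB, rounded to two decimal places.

3.64 TiB

4 TB = 4 × 10^12 bytes = 4,000,000,000,000 bytes
1 TiB = 2^40 bytes = 1,099,511,627,776 bytes
4,000,000,000,000 / 1,099,511,627,776 = 3.64 TiB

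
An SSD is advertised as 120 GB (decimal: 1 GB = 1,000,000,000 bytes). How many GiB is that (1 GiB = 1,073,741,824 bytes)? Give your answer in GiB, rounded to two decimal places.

120 GB = 120 × 10^9 bytes = 120,000,000,000 bytes
1 GiB = 2^30 bytes = 1,073,741,824 bytes
120,000,000,000 / 1,073,741,824 = 111.76 GiB

111.76 GiB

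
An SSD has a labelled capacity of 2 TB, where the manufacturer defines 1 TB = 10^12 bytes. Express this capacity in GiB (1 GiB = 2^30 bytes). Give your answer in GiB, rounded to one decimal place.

2 TB = 2 × 10^12 bytes = 2,000,000,000,000 bytes
1 GiB = 2^30 bytes = 1,073,741,824 bytes
2,000,000,000,000 / 1,073,741,824 = 1,862.6 GiB

1,862.6 GiB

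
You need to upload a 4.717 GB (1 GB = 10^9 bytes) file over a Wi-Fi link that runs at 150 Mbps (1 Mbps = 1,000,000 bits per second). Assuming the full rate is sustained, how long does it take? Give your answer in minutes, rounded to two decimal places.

4.717 GB = 4,717,000,000 bytes = 37,736,000,000 bits
150 Mbps = 150,000,000 bits/s
time = 37,736,000,000 / 150,000,000 = 251.573 s
251.573 s / 60 = 4.19 minutes

4.19 minutes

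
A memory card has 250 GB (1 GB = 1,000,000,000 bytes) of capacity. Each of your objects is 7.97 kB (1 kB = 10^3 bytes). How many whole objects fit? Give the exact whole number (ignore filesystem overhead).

31,367,628

Capacity: 250 GB = 250,000,000,000 bytes
Per item: 7.97 kB = 7,970 bytes
⌊250,000,000,000 / 7,970⌋ = 31,367,628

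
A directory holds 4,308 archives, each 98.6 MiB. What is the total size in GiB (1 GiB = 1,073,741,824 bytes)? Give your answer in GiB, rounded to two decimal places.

414.81 GiB

Total = 4,308 × 98.6 MiB = 424768.8 MiB
= 424768.8 × 1,048,576 bytes = 445,402,369,228.8 bytes
1 GiB = 1,073,741,824 bytes
445,402,369,228.8 / 1,073,741,824 = 414.81 GiB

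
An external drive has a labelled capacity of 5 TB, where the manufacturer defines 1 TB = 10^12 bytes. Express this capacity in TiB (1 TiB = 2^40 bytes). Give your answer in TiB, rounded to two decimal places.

4.55 TiB

5 TB × 1,000,000,000,000 bytes/TB = 5,000,000,000,000 bytes
1 TiB = 2^40 bytes = 1,099,511,627,776 bytes
5,000,000,000,000 / 1,099,511,627,776 = 4.55 TiB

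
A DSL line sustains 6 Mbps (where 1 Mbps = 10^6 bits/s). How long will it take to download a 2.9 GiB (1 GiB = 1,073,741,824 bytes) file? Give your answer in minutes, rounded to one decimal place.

2.9 GiB = 3,113,851,289.6 bytes = 24,910,810,316.8 bits
6 Mbps = 6,000,000 bits/s
time = 24,910,810,316.8 / 6,000,000 = 4,151.80 s
4,151.80 s / 60 = 69.2 minutes

69.2 minutes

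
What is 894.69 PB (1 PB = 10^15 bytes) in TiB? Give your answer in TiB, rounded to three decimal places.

894.69 PB = 894.69 × 10^15 bytes = 894,690,000,000,000,000 bytes
1 TiB = 1,099,511,627,776 bytes
894,690,000,000,000,000 / 1,099,511,627,776 = 813,715.815 TiB

813,715.815 TiB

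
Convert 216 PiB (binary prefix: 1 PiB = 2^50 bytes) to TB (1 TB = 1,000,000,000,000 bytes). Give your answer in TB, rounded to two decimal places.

216 PiB × 1,125,899,906,842,624 bytes/PiB = 243,194,379,878,006,784 bytes
1 TB = 1,000,000,000,000 bytes
243,194,379,878,006,784 / 1,000,000,000,000 = 243,194.38 TB

243,194.38 TB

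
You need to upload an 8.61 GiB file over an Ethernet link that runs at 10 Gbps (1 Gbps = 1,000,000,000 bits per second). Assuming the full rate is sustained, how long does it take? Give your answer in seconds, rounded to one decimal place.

7.4 seconds

8.61 GiB = 9,244,917,104.64 bytes = 73,959,336,837.12 bits
10 Gbps = 10,000,000,000 bits/s
time = 73,959,336,837.12 / 10,000,000,000 = 7.4 s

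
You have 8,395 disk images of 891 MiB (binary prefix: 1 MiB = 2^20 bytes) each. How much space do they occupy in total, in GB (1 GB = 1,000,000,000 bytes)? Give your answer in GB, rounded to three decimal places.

Total = 8,395 × 891 MiB = 7,479,945 MiB
= 7,479,945 × 1,048,576 bytes = 7,843,290,808,320 bytes
1 GB = 1,000,000,000 bytes
7,843,290,808,320 / 1,000,000,000 = 7,843.291 GB

7,843.291 GB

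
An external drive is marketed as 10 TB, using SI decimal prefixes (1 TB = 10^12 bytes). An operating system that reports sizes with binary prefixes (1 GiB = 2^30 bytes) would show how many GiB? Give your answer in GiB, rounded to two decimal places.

9,313.23 GiB

10 TB × 1,000,000,000,000 bytes/TB = 10,000,000,000,000 bytes
1 GiB = 1,073,741,824 bytes
10,000,000,000,000 / 1,073,741,824 = 9,313.23 GiB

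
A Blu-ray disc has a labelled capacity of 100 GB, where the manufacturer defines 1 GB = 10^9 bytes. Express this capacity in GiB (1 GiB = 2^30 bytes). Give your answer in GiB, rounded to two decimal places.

100 GB = 100 × 10^9 bytes = 100,000,000,000 bytes
1 GiB = 1,073,741,824 bytes
100,000,000,000 / 1,073,741,824 = 93.13 GiB

93.13 GiB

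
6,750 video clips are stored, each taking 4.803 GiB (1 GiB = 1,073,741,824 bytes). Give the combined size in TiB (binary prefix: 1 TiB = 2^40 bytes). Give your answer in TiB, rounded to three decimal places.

31.660 TiB

Total = 6,750 × 4.803 GiB = 32420.25 GiB
= 32420.25 × 1,073,741,824 bytes = 34,810,978,369,536 bytes
1 TiB = 1,099,511,627,776 bytes
34,810,978,369,536 / 1,099,511,627,776 = 31.660 TiB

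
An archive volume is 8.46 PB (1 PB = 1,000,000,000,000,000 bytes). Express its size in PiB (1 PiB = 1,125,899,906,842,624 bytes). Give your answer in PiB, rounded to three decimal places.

7.514 PiB

8.46 PB = 8.46 × 10^15 bytes = 8,460,000,000,000,000 bytes
1 PiB = 2^50 bytes = 1,125,899,906,842,624 bytes
8,460,000,000,000,000 / 1,125,899,906,842,624 = 7.514 PiB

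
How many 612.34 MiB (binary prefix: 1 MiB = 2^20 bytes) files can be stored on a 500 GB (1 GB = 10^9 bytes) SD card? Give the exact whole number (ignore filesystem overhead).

778

Capacity: 500 GB = 500,000,000,000 bytes
Per item: 612.34 MiB = 642,085,027.84 bytes
⌊500,000,000,000 / 642,085,027.84⌋ = 778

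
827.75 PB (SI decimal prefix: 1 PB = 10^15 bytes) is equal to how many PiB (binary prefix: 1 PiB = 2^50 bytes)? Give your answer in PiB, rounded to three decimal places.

827.75 PB × 1,000,000,000,000,000 bytes/PB = 827,750,000,000,000,000 bytes
1 PiB = 1,125,899,906,842,624 bytes
827,750,000,000,000,000 / 1,125,899,906,842,624 = 735.190 PiB

735.190 PiB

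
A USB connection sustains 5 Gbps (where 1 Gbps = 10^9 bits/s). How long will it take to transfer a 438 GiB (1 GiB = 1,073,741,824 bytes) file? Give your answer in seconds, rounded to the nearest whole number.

438 GiB = 470,298,918,912 bytes = 3,762,391,351,296 bits
5 Gbps = 5,000,000,000 bits/s
time = 3,762,391,351,296 / 5,000,000,000 = 752 s

752 seconds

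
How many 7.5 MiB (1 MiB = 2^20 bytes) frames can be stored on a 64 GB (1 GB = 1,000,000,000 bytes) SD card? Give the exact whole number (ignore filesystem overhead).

Capacity: 64 GB = 64,000,000,000 bytes
Per item: 7.5 MiB = 7,864,320 bytes
⌊64,000,000,000 / 7,864,320⌋ = 8,138

8,138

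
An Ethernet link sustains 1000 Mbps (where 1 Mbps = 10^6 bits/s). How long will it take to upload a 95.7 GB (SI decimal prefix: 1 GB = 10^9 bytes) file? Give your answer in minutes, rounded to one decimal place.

95.7 GB = 95,700,000,000 bytes = 765,600,000,000 bits
1000 Mbps = 1,000,000,000 bits/s
time = 765,600,000,000 / 1,000,000,000 = 765.60 s
765.60 s / 60 = 12.8 minutes

12.8 minutes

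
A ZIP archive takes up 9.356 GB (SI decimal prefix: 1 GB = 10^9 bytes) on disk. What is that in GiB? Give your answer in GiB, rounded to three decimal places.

9.356 GB = 9.356 × 10^9 bytes = 9,356,000,000 bytes
1 GiB = 1,073,741,824 bytes
9,356,000,000 / 1,073,741,824 = 8.713 GiB

8.713 GiB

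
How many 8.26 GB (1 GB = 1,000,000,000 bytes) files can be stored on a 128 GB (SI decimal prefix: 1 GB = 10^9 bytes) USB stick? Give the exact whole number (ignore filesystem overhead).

15

Capacity: 128 GB = 128,000,000,000 bytes
Per item: 8.26 GB = 8,260,000,000 bytes
⌊128,000,000,000 / 8,260,000,000⌋ = 15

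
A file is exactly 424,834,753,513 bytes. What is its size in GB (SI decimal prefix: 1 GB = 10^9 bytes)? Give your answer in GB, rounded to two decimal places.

424,834,753,513 bytes given.
1 GB = 10^9 bytes = 1,000,000,000 bytes
424,834,753,513 / 1,000,000,000 = 424.83 GB

424.83 GB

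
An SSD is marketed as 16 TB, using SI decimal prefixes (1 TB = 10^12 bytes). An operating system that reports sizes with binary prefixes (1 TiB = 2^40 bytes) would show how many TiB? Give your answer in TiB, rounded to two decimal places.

14.55 TiB

16 TB × 1,000,000,000,000 bytes/TB = 16,000,000,000,000 bytes
1 TiB = 1,099,511,627,776 bytes
16,000,000,000,000 / 1,099,511,627,776 = 14.55 TiB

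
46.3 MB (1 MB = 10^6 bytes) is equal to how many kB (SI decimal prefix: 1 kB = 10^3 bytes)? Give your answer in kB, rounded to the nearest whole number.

46.3 MB = 46.3 × 10^6 bytes = 46,300,000 bytes
1 kB = 10^3 bytes = 1,000 bytes
46,300,000 / 1,000 = 46,300 kB

46,300 kB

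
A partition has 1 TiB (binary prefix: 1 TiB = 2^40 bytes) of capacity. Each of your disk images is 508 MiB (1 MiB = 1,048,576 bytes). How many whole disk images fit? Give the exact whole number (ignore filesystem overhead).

2,064

Capacity: 1 TiB = 1,099,511,627,776 bytes
Per item: 508 MiB = 532,676,608 bytes
⌊1,099,511,627,776 / 532,676,608⌋ = 2,064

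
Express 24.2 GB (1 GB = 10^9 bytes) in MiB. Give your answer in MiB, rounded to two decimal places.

24.2 GB × 1,000,000,000 bytes/GB = 24,200,000,000 bytes
1 MiB = 1,048,576 bytes
24,200,000,000 / 1,048,576 = 23,078.92 MiB

23,078.92 MiB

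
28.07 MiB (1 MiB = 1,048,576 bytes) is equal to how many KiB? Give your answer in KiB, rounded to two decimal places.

28,743.68 KiB

28.07 MiB × 1,048,576 bytes/MiB = 29,433,528.32 bytes
1 KiB = 2^10 bytes = 1,024 bytes
29,433,528.32 / 1,024 = 28,743.68 KiB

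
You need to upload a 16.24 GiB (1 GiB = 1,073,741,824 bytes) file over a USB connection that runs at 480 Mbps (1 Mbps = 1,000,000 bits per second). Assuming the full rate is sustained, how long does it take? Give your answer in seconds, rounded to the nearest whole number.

16.24 GiB = 17,437,567,221.76 bytes = 139,500,537,774.08 bits
480 Mbps = 480,000,000 bits/s
time = 139,500,537,774.08 / 480,000,000 = 291 s

291 seconds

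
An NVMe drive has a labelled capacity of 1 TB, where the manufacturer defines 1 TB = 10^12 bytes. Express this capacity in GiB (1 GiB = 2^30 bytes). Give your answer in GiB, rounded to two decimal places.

931.32 GiB

1 TB × 1,000,000,000,000 bytes/TB = 1,000,000,000,000 bytes
1 GiB = 1,073,741,824 bytes
1,000,000,000,000 / 1,073,741,824 = 931.32 GiB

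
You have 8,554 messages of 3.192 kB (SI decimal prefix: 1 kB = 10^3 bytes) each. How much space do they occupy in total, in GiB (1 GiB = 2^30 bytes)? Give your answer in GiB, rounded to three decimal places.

Total = 8,554 × 3.192 kB = 27304.368 kB
= 27304.368 × 1,000 bytes = 27,304,368 bytes
1 GiB = 1,073,741,824 bytes
27,304,368 / 1,073,741,824 = 0.025 GiB

0.025 GiB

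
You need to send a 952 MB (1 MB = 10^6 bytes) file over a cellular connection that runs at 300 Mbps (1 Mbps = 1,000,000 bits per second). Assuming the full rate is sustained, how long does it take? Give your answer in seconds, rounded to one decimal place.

952 MB = 952,000,000 bytes = 7,616,000,000 bits
300 Mbps = 300,000,000 bits/s
time = 7,616,000,000 / 300,000,000 = 25.4 s

25.4 seconds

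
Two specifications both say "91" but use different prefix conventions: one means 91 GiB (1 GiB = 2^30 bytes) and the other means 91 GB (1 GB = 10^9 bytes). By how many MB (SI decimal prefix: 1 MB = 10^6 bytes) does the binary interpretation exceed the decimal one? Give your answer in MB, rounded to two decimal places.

91 GiB = 91 × 1,073,741,824 = 97,710,505,984 bytes
91 GB = 91 × 1,000,000,000 = 91,000,000,000 bytes
difference = 6,710,505,984 bytes
6,710,505,984 / 1,000,000 = 6,710.51 MB

6,710.51 MB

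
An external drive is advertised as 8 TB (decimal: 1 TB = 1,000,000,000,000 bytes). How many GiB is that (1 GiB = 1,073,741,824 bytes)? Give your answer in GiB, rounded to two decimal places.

8 TB × 1,000,000,000,000 bytes/TB = 8,000,000,000,000 bytes
1 GiB = 1,073,741,824 bytes
8,000,000,000,000 / 1,073,741,824 = 7,450.58 GiB

7,450.58 GiB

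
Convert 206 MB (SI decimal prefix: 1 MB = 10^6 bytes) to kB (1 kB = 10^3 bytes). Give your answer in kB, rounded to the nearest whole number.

206,000 kB

206 MB × 1,000,000 bytes/MB = 206,000,000 bytes
1 kB = 1,000 bytes
206,000,000 / 1,000 = 206,000 kB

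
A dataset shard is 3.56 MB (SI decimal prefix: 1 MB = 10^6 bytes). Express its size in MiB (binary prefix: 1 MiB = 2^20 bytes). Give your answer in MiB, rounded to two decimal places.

3.40 MiB

3.56 MB = 3.56 × 10^6 bytes = 3,560,000 bytes
1 MiB = 2^20 bytes = 1,048,576 bytes
3,560,000 / 1,048,576 = 3.40 MiB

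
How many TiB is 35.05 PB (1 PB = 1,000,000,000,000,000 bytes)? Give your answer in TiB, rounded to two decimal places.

35.05 PB × 1,000,000,000,000,000 bytes/PB = 35,050,000,000,000,000 bytes
1 TiB = 1,099,511,627,776 bytes
35,050,000,000,000,000 / 1,099,511,627,776 = 31,877.79 TiB

31,877.79 TiB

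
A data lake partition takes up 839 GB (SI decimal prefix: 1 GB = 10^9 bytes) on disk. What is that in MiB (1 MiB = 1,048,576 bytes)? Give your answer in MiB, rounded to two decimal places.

800,132.75 MiB

839 GB = 839 × 10^9 bytes = 839,000,000,000 bytes
1 MiB = 1,048,576 bytes
839,000,000,000 / 1,048,576 = 800,132.75 MiB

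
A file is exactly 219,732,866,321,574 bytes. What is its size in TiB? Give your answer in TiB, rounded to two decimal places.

219,732,866,321,574 bytes given.
1 TiB = 2^40 bytes = 1,099,511,627,776 bytes
219,732,866,321,574 / 1,099,511,627,776 = 199.85 TiB

199.85 TiB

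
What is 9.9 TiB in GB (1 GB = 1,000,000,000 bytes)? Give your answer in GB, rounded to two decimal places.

9.9 TiB = 9.9 × 2^40 bytes = 10,885,165,114,982.4 bytes
1 GB = 10^9 bytes = 1,000,000,000 bytes
10,885,165,114,982.4 / 1,000,000,000 = 10,885.17 GB

10,885.17 GB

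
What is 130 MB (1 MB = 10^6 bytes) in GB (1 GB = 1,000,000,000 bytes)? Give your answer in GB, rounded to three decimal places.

130 MB × 1,000,000 bytes/MB = 130,000,000 bytes
1 GB = 1,000,000,000 bytes
130,000,000 / 1,000,000,000 = 0.130 GB

0.130 GB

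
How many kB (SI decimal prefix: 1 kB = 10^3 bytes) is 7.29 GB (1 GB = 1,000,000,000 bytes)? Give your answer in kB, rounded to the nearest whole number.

7.29 GB = 7.29 × 10^9 bytes = 7,290,000,000 bytes
1 kB = 10^3 bytes = 1,000 bytes
7,290,000,000 / 1,000 = 7,290,000 kB

7,290,000 kB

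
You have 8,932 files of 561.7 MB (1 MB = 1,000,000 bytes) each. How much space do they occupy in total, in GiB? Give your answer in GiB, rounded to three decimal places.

4,672.543 GiB

Total = 8,932 × 561.7 MB = 5017104.4 MB
= 5017104.4 × 1,000,000 bytes = 5,017,104,400,000 bytes
1 GiB = 1,073,741,824 bytes
5,017,104,400,000 / 1,073,741,824 = 4,672.543 GiB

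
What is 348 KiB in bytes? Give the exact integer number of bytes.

356,352 bytes

348 × 1,024 = 356,352 bytes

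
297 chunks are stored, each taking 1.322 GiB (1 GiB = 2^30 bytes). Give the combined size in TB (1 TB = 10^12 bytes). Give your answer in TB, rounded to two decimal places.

0.42 TB

Total = 297 × 1.322 GiB = 392.634 GiB
= 392.634 × 1,073,741,824 bytes = 421,587,547,324.416 bytes
1 TB = 1,000,000,000,000 bytes
421,587,547,324.416 / 1,000,000,000,000 = 0.42 TB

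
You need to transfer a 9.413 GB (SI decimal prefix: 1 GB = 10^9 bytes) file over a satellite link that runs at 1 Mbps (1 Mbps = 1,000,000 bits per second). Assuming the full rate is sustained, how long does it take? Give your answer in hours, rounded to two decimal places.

20.92 hours

9.413 GB = 9,413,000,000 bytes = 75,304,000,000 bits
1 Mbps = 1,000,000 bits/s
time = 75,304,000,000 / 1,000,000 = 75,304.0000 s
75,304.0000 s / 3600 = 20.92 hours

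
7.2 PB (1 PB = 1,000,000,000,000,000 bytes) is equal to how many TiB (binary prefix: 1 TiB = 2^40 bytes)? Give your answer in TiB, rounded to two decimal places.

7.2 PB × 1,000,000,000,000,000 bytes/PB = 7,200,000,000,000,000 bytes
1 TiB = 2^40 bytes = 1,099,511,627,776 bytes
7,200,000,000,000,000 / 1,099,511,627,776 = 6,548.36 TiB

6,548.36 TiB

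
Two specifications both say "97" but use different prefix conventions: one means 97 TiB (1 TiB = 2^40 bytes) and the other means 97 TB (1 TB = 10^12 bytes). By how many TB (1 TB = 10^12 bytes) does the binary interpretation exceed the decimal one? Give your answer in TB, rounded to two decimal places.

97 TiB = 97 × 1,099,511,627,776 = 106,652,627,894,272 bytes
97 TB = 97 × 1,000,000,000,000 = 97,000,000,000,000 bytes
difference = 9,652,627,894,272 bytes
9,652,627,894,272 / 1,000,000,000,000 = 9.65 TB

9.65 TB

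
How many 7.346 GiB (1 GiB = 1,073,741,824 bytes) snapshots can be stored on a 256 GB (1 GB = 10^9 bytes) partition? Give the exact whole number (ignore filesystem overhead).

Capacity: 256 GB = 256,000,000,000 bytes
Per item: 7.346 GiB = 7,887,707,439.104 bytes
⌊256,000,000,000 / 7,887,707,439.104⌋ = 32

32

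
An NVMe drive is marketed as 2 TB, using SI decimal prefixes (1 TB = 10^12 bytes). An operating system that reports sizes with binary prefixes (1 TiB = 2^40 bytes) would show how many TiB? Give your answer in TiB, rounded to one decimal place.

2 TB = 2 × 10^12 bytes = 2,000,000,000,000 bytes
1 TiB = 2^40 bytes = 1,099,511,627,776 bytes
2,000,000,000,000 / 1,099,511,627,776 = 1.8 TiB

1.8 TiB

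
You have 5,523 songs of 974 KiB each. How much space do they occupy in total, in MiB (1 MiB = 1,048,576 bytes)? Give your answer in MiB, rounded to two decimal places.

Total = 5,523 × 974 KiB = 5,379,402 KiB
= 5,379,402 × 1,024 bytes = 5,508,507,648 bytes
1 MiB = 1,048,576 bytes
5,508,507,648 / 1,048,576 = 5,253.32 MiB

5,253.32 MiB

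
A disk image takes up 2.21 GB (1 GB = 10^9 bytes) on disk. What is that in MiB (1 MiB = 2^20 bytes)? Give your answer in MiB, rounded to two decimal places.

2,107.62 MiB

2.21 GB × 1,000,000,000 bytes/GB = 2,210,000,000 bytes
1 MiB = 2^20 bytes = 1,048,576 bytes
2,210,000,000 / 1,048,576 = 2,107.62 MiB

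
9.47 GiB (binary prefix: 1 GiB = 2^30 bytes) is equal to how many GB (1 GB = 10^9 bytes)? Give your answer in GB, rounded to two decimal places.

9.47 GiB × 1,073,741,824 bytes/GiB = 10,168,335,073.28 bytes
1 GB = 1,000,000,000 bytes
10,168,335,073.28 / 1,000,000,000 = 10.17 GB

10.17 GB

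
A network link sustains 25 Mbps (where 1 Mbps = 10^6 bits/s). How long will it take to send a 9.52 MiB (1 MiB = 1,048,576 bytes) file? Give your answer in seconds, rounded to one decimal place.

9.52 MiB = 9,982,443.52 bytes = 79,859,548.16 bits
25 Mbps = 25,000,000 bits/s
time = 79,859,548.16 / 25,000,000 = 3.2 s

3.2 seconds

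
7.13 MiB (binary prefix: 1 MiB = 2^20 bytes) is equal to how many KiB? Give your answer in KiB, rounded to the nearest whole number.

7.13 MiB = 7.13 × 2^20 bytes = 7,476,346.88 bytes
1 KiB = 2^10 bytes = 1,024 bytes
7,476,346.88 / 1,024 = 7,301 KiB

7,301 KiB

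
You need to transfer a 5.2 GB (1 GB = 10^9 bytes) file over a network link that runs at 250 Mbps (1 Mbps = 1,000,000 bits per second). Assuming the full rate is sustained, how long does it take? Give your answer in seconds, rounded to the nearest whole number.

166 seconds

5.2 GB = 5,200,000,000 bytes = 41,600,000,000 bits
250 Mbps = 250,000,000 bits/s
time = 41,600,000,000 / 250,000,000 = 166 s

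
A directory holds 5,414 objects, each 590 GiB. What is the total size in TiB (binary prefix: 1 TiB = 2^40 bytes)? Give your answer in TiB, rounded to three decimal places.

3,119.395 TiB

Total = 5,414 × 590 GiB = 3,194,260 GiB
= 3,194,260 × 1,073,741,824 bytes = 3,429,810,558,730,240 bytes
1 TiB = 1,099,511,627,776 bytes
3,429,810,558,730,240 / 1,099,511,627,776 = 3,119.395 TiB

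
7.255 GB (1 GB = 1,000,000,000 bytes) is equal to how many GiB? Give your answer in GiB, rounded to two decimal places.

7.255 GB = 7.255 × 10^9 bytes = 7,255,000,000 bytes
1 GiB = 2^30 bytes = 1,073,741,824 bytes
7,255,000,000 / 1,073,741,824 = 6.76 GiB

6.76 GiB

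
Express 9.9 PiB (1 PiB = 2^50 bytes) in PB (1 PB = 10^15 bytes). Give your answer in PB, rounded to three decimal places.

9.9 PiB = 9.9 × 2^50 bytes = 11,146,409,077,741,977.6 bytes
1 PB = 10^15 bytes = 1,000,000,000,000,000 bytes
11,146,409,077,741,977.6 / 1,000,000,000,000,000 = 11.146 PB

11.146 PB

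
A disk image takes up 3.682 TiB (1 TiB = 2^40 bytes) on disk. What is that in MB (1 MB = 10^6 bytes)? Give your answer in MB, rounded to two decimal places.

3.682 TiB = 3.682 × 2^40 bytes = 4,048,401,813,471.232 bytes
1 MB = 1,000,000 bytes
4,048,401,813,471.232 / 1,000,000 = 4,048,401.81 MB

4,048,401.81 MB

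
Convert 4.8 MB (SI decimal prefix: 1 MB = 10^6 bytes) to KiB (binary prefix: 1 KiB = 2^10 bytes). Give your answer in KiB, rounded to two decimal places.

4,687.50 KiB

4.8 MB = 4.8 × 10^6 bytes = 4,800,000 bytes
1 KiB = 2^10 bytes = 1,024 bytes
4,800,000 / 1,024 = 4,687.50 KiB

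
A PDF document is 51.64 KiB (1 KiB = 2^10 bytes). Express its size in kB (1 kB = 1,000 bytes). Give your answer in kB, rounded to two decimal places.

52.88 kB

51.64 KiB × 1,024 bytes/KiB = 52,879.36 bytes
1 kB = 10^3 bytes = 1,000 bytes
52,879.36 / 1,000 = 52.88 kB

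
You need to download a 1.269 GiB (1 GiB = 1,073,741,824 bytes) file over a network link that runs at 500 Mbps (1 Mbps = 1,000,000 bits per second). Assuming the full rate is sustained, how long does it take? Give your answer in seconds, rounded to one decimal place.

21.8 seconds

1.269 GiB = 1,362,578,374.656 bytes = 10,900,626,997.248 bits
500 Mbps = 500,000,000 bits/s
time = 10,900,626,997.248 / 500,000,000 = 21.8 s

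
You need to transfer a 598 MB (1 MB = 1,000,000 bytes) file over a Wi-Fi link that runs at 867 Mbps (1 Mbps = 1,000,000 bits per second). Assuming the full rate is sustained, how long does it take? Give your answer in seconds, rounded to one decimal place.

5.5 seconds

598 MB = 598,000,000 bytes = 4,784,000,000 bits
867 Mbps = 867,000,000 bits/s
time = 4,784,000,000 / 867,000,000 = 5.5 s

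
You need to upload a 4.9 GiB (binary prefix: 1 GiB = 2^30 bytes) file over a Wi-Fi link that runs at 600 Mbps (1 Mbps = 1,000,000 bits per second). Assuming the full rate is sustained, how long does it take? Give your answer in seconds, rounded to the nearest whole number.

70 seconds

4.9 GiB = 5,261,334,937.6 bytes = 42,090,679,500.8 bits
600 Mbps = 600,000,000 bits/s
time = 42,090,679,500.8 / 600,000,000 = 70 s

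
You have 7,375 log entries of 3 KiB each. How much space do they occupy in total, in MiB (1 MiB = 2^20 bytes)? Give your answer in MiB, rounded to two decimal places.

Total = 7,375 × 3 KiB = 22,125 KiB
= 22,125 × 1,024 bytes = 22,656,000 bytes
1 MiB = 1,048,576 bytes
22,656,000 / 1,048,576 = 21.61 MiB

21.61 MiB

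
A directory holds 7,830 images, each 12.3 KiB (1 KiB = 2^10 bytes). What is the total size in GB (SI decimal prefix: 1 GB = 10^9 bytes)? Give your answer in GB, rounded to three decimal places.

Total = 7,830 × 12.3 KiB = 96,309 KiB
= 96,309 × 1,024 bytes = 98,620,416 bytes
1 GB = 1,000,000,000 bytes
98,620,416 / 1,000,000,000 = 0.099 GB

0.099 GB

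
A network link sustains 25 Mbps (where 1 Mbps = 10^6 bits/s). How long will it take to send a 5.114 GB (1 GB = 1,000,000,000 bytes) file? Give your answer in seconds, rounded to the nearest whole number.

5.114 GB = 5,114,000,000 bytes = 40,912,000,000 bits
25 Mbps = 25,000,000 bits/s
time = 40,912,000,000 / 25,000,000 = 1,636 s

1,636 seconds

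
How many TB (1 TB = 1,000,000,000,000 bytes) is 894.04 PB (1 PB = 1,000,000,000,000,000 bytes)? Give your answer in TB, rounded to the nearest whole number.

894,040 TB

894.04 PB × 1,000,000,000,000,000 bytes/PB = 894,040,000,000,000,000 bytes
1 TB = 10^12 bytes = 1,000,000,000,000 bytes
894,040,000,000,000,000 / 1,000,000,000,000 = 894,040 TB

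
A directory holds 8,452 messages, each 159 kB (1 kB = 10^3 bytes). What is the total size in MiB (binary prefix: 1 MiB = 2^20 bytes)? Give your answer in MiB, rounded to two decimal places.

1,281.61 MiB

Total = 8,452 × 159 kB = 1,343,868 kB
= 1,343,868 × 1,000 bytes = 1,343,868,000 bytes
1 MiB = 1,048,576 bytes
1,343,868,000 / 1,048,576 = 1,281.61 MiB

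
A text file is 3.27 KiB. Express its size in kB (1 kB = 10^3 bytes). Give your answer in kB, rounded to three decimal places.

3.27 KiB × 1,024 bytes/KiB = 3,348.48 bytes
1 kB = 1,000 bytes
3,348.48 / 1,000 = 3.348 kB

3.348 kB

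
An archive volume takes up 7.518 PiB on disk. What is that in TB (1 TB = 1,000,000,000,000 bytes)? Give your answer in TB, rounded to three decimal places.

8,464.515 TB

7.518 PiB × 1,125,899,906,842,624 bytes/PiB = 8,464,515,499,642,847.232 bytes
1 TB = 10^12 bytes = 1,000,000,000,000 bytes
8,464,515,499,642,847.232 / 1,000,000,000,000 = 8,464.515 TB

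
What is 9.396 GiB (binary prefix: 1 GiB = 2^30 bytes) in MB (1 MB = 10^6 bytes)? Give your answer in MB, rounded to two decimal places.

9.396 GiB = 9.396 × 2^30 bytes = 10,088,878,178.304 bytes
1 MB = 10^6 bytes = 1,000,000 bytes
10,088,878,178.304 / 1,000,000 = 10,088.88 MB

10,088.88 MB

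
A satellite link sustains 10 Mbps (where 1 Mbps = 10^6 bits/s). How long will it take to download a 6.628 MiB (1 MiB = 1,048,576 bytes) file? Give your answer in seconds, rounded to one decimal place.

6.628 MiB = 6,949,961.728 bytes = 55,599,693.824 bits
10 Mbps = 10,000,000 bits/s
time = 55,599,693.824 / 10,000,000 = 5.6 s

5.6 seconds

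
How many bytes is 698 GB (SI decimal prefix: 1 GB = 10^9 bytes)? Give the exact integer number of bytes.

698 × 1,000,000,000 = 698,000,000,000 bytes  (1 GB = 10^9 bytes)

698,000,000,000 bytes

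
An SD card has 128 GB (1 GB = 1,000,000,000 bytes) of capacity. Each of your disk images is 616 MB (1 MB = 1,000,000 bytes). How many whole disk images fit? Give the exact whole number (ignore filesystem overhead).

207

Capacity: 128 GB = 128,000,000,000 bytes
Per item: 616 MB = 616,000,000 bytes
⌊128,000,000,000 / 616,000,000⌋ = 207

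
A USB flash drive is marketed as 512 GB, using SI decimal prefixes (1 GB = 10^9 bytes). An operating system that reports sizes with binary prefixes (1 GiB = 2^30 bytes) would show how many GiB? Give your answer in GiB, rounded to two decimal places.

476.84 GiB

512 GB × 1,000,000,000 bytes/GB = 512,000,000,000 bytes
1 GiB = 1,073,741,824 bytes
512,000,000,000 / 1,073,741,824 = 476.84 GiB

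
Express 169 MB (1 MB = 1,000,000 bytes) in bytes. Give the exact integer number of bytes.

169,000,000 bytes

169 × 1,000,000 = 169,000,000 bytes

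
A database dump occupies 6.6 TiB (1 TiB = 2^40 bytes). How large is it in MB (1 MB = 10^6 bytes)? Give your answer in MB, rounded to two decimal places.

6.6 TiB = 6.6 × 2^40 bytes = 7,256,776,743,321.6 bytes
1 MB = 10^6 bytes = 1,000,000 bytes
7,256,776,743,321.6 / 1,000,000 = 7,256,776.74 MB

7,256,776.74 MB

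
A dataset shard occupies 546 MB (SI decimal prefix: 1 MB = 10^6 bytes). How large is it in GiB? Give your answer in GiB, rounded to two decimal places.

546 MB = 546 × 10^6 bytes = 546,000,000 bytes
1 GiB = 2^30 bytes = 1,073,741,824 bytes
546,000,000 / 1,073,741,824 = 0.51 GiB

0.51 GiB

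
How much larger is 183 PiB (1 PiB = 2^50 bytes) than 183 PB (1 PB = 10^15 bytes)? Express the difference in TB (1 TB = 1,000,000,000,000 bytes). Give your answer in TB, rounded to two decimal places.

23,039.68 TB

183 PiB = 183 × 1,125,899,906,842,624 = 206,039,682,952,200,192 bytes
183 PB = 183 × 1,000,000,000,000,000 = 183,000,000,000,000,000 bytes
difference = 23,039,682,952,200,192 bytes
23,039,682,952,200,192 / 1,000,000,000,000 = 23,039.68 TB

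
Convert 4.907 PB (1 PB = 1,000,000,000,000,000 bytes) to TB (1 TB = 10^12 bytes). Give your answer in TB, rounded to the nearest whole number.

4,907 TB

4.907 PB = 4.907 × 10^15 bytes = 4,907,000,000,000,000 bytes
1 TB = 1,000,000,000,000 bytes
4,907,000,000,000,000 / 1,000,000,000,000 = 4,907 TB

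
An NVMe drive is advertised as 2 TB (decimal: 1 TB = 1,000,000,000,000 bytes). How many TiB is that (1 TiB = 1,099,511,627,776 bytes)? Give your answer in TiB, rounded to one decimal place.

1.8 TiB

2 TB = 2 × 10^12 bytes = 2,000,000,000,000 bytes
1 TiB = 1,099,511,627,776 bytes
2,000,000,000,000 / 1,099,511,627,776 = 1.8 TiB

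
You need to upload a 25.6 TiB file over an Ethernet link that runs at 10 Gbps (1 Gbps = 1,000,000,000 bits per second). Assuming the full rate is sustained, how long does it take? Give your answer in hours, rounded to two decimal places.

6.25 hours

25.6 TiB = 28,147,497,671,065.6 bytes = 225,179,981,368,524.8 bits
10 Gbps = 10,000,000,000 bits/s
time = 225,179,981,368,524.8 / 10,000,000,000 = 22,517.9981 s
22,517.9981 s / 3600 = 6.25 hours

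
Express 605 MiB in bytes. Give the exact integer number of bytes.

634,388,480 bytes

605 × 1,048,576 = 634,388,480 bytes  (1 MiB = 2^20 bytes)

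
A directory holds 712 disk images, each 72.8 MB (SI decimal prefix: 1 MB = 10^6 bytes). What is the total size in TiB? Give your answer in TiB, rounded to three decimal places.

0.047 TiB

Total = 712 × 72.8 MB = 51833.6 MB
= 51833.6 × 1,000,000 bytes = 51,833,600,000 bytes
1 TiB = 1,099,511,627,776 bytes
51,833,600,000 / 1,099,511,627,776 = 0.047 TiB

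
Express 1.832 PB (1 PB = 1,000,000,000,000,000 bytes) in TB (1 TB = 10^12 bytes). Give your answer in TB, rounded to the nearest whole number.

1.832 PB × 1,000,000,000,000,000 bytes/PB = 1,832,000,000,000,000 bytes
1 TB = 1,000,000,000,000 bytes
1,832,000,000,000,000 / 1,000,000,000,000 = 1,832 TB

1,832 TB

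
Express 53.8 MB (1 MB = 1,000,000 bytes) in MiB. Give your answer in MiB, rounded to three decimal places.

51.308 MiB

53.8 MB × 1,000,000 bytes/MB = 53,800,000 bytes
1 MiB = 2^20 bytes = 1,048,576 bytes
53,800,000 / 1,048,576 = 51.308 MiB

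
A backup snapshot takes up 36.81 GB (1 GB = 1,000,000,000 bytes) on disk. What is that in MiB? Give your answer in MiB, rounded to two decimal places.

36.81 GB × 1,000,000,000 bytes/GB = 36,810,000,000 bytes
1 MiB = 1,048,576 bytes
36,810,000,000 / 1,048,576 = 35,104.75 MiB

35,104.75 MiB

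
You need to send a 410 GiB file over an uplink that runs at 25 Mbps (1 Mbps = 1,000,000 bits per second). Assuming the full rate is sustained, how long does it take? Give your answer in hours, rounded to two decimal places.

39.13 hours

410 GiB = 440,234,147,840 bytes = 3,521,873,182,720 bits
25 Mbps = 25,000,000 bits/s
time = 3,521,873,182,720 / 25,000,000 = 140,874.9273 s
140,874.9273 s / 3600 = 39.13 hours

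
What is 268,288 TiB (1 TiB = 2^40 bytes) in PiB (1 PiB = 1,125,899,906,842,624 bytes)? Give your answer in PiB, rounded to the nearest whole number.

262 PiB

268,288 TiB = 268,288 × 2^40 bytes = 294,985,775,592,767,488 bytes
1 PiB = 1,125,899,906,842,624 bytes
294,985,775,592,767,488 / 1,125,899,906,842,624 = 262 PiB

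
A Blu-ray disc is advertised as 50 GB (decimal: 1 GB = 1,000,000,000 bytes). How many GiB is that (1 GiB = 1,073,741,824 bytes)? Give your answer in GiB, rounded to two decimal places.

46.57 GiB

50 GB = 50 × 10^9 bytes = 50,000,000,000 bytes
1 GiB = 1,073,741,824 bytes
50,000,000,000 / 1,073,741,824 = 46.57 GiB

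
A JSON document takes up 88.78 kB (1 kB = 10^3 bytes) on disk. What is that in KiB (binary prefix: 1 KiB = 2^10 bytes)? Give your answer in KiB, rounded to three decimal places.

86.699 KiB

88.78 kB × 1,000 bytes/kB = 88,780 bytes
1 KiB = 2^10 bytes = 1,024 bytes
88,780 / 1,024 = 86.699 KiB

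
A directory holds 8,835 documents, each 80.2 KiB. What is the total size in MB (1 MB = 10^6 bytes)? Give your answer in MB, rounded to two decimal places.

Total = 8,835 × 80.2 KiB = 708,567 KiB
= 708,567 × 1,024 bytes = 725,572,608 bytes
1 MB = 1,000,000 bytes
725,572,608 / 1,000,000 = 725.57 MB

725.57 MB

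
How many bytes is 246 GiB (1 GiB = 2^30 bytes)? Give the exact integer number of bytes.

246 × 1,073,741,824 = 264,140,488,704 bytes

264,140,488,704 bytes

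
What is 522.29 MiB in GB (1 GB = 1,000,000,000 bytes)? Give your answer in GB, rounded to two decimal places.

0.55 GB

522.29 MiB = 522.29 × 2^20 bytes = 547,660,759.04 bytes
1 GB = 1,000,000,000 bytes
547,660,759.04 / 1,000,000,000 = 0.55 GB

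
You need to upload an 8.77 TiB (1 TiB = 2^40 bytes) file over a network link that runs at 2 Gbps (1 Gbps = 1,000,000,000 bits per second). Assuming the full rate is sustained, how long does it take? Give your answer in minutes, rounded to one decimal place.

642.8 minutes

8.77 TiB = 9,642,716,975,595.52 bytes = 77,141,735,804,764.16 bits
2 Gbps = 2,000,000,000 bits/s
time = 77,141,735,804,764.16 / 2,000,000,000 = 38,570.87 s
38,570.87 s / 60 = 642.8 minutes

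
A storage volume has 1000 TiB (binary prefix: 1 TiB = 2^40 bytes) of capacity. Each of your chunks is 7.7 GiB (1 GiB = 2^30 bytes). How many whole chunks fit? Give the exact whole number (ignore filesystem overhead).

132,987

Capacity: 1000 TiB = 1,099,511,627,776,000 bytes
Per item: 7.7 GiB = 8,267,812,044.8 bytes
⌊1,099,511,627,776,000 / 8,267,812,044.8⌋ = 132,987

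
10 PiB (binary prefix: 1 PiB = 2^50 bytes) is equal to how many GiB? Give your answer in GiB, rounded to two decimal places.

10 PiB = 10 × 2^50 bytes = 11,258,999,068,426,240 bytes
1 GiB = 2^30 bytes = 1,073,741,824 bytes
11,258,999,068,426,240 / 1,073,741,824 = 10,485,760.00 GiB

10,485,760.00 GiB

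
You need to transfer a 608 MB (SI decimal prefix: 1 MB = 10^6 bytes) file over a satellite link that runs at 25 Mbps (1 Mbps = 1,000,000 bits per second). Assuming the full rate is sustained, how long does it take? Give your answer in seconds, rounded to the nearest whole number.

195 seconds

608 MB = 608,000,000 bytes = 4,864,000,000 bits
25 Mbps = 25,000,000 bits/s
time = 4,864,000,000 / 25,000,000 = 195 s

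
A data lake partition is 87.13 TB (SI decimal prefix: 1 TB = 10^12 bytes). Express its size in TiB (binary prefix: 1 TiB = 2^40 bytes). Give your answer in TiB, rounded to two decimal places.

87.13 TB = 87.13 × 10^12 bytes = 87,130,000,000,000 bytes
1 TiB = 1,099,511,627,776 bytes
87,130,000,000,000 / 1,099,511,627,776 = 79.24 TiB

79.24 TiB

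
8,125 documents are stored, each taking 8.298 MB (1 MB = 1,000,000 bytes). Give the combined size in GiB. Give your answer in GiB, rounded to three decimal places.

Total = 8,125 × 8.298 MB = 67421.25 MB
= 67421.25 × 1,000,000 bytes = 67,421,250,000 bytes
1 GiB = 1,073,741,824 bytes
67,421,250,000 / 1,073,741,824 = 62.791 GiB

62.791 GiB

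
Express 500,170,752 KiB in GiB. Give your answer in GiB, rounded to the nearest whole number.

500,170,752 KiB = 500,170,752 × 2^10 bytes = 512,174,850,048 bytes
1 GiB = 2^30 bytes = 1,073,741,824 bytes
512,174,850,048 / 1,073,741,824 = 477 GiB

477 GiB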